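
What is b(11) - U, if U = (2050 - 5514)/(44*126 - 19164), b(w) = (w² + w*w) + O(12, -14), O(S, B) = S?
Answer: 864004/3405 ≈ 253.75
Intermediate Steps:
b(w) = 12 + 2*w² (b(w) = (w² + w*w) + 12 = (w² + w²) + 12 = 2*w² + 12 = 12 + 2*w²)
U = 866/3405 (U = -3464/(5544 - 19164) = -3464/(-13620) = -3464*(-1/13620) = 866/3405 ≈ 0.25433)
b(11) - U = (12 + 2*11²) - 1*866/3405 = (12 + 2*121) - 866/3405 = (12 + 242) - 866/3405 = 254 - 866/3405 = 864004/3405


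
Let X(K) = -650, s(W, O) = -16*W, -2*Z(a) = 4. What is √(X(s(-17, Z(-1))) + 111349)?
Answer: √110699 ≈ 332.71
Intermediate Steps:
Z(a) = -2 (Z(a) = -½*4 = -2)
√(X(s(-17, Z(-1))) + 111349) = √(-650 + 111349) = √110699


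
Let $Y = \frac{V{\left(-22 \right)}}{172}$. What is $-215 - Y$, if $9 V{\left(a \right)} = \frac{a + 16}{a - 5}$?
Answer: $- \frac{1497691}{6966} \approx -215.0$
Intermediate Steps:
$V{\left(a \right)} = \frac{16 + a}{9 \left(-5 + a\right)}$ ($V{\left(a \right)} = \frac{\left(a + 16\right) \frac{1}{a - 5}}{9} = \frac{\left(16 + a\right) \frac{1}{-5 + a}}{9} = \frac{\frac{1}{-5 + a} \left(16 + a\right)}{9} = \frac{16 + a}{9 \left(-5 + a\right)}$)
$Y = \frac{1}{6966}$ ($Y = \frac{\frac{1}{9} \frac{1}{-5 - 22} \left(16 - 22\right)}{172} = \frac{1}{9} \frac{1}{-27} \left(-6\right) \frac{1}{172} = \frac{1}{9} \left(- \frac{1}{27}\right) \left(-6\right) \frac{1}{172} = \frac{2}{81} \cdot \frac{1}{172} = \frac{1}{6966} \approx 0.00014355$)
$-215 - Y = -215 - \frac{1}{6966} = - \frac{1497691}{6966}$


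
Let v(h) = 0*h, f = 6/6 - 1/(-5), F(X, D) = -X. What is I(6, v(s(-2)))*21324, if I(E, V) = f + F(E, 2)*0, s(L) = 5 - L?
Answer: 127944/5 ≈ 25589.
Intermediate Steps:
f = 6/5 (f = 6*(1/6) - 1*(-1/5) = 1 + 1/5 = 6/5 ≈ 1.2000)
v(h) = 0
I(E, V) = 6/5 (I(E, V) = 6/5 - E*0 = 6/5 + 0 = 6/5)
I(6, v(s(-2)))*21324 = (6/5)*21324 = 127944/5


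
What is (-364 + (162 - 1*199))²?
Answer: 160801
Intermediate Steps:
(-364 + (162 - 1*199))² = (-364 + (162 - 199))² = (-364 - 37)² = (-401)² = 160801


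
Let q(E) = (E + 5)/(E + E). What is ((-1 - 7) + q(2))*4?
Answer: -25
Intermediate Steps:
q(E) = (5 + E)/(2*E) (q(E) = (5 + E)/((2*E)) = (5 + E)*(1/(2*E)) = (5 + E)/(2*E))
((-1 - 7) + q(2))*4 = ((-1 - 7) + (½)*(5 + 2)/2)*4 = (-8 + (½)*(½)*7)*4 = (-8 + 7/4)*4 = -25/4*4 = -25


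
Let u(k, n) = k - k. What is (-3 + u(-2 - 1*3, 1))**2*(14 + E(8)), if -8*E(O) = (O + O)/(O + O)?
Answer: 999/8 ≈ 124.88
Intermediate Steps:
u(k, n) = 0
E(O) = -1/8 (E(O) = -(O + O)/(8*(O + O)) = -2*O/(8*(2*O)) = -2*O*1/(2*O)/8 = -1/8*1 = -1/8)
(-3 + u(-2 - 1*3, 1))**2*(14 + E(8)) = (-3 + 0)**2*(14 - 1/8) = (-3)**2*(111/8) = 9*(111/8) = 999/8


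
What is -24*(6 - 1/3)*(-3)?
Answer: 408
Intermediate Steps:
-24*(6 - 1/3)*(-3) = -24*17/3*(-3) = -136*(-3) = 408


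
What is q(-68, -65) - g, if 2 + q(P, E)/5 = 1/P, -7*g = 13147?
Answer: 889201/476 ≈ 1868.1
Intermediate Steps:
g = -13147/7 (g = -1/7*13147 = -13147/7 ≈ -1878.1)
q(P, E) = -10 + 5/P
q(-68, -65) - g = (-10 + 5/(-68)) - 1*(-13147/7) = (-10 + 5*(-1/68)) + 13147/7 = (-10 - 5/68) + 13147/7 = -685/68 + 13147/7 = 889201/476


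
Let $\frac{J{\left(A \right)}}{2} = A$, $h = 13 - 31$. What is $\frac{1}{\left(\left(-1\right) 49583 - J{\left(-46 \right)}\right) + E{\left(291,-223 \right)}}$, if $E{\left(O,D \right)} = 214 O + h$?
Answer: $\frac{1}{12765} \approx 7.8339 \cdot 10^{-5}$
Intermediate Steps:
$h = -18$
$J{\left(A \right)} = 2 A$
$E{\left(O,D \right)} = -18 + 214 O$ ($E{\left(O,D \right)} = 214 O - 18 = -18 + 214 O$)
$\frac{1}{\left(\left(-1\right) 49583 - J{\left(-46 \right)}\right) + E{\left(291,-223 \right)}} = \frac{1}{\left(\left(-1\right) 49583 - 2 \left(-46\right)\right) + \left(-18 + 214 \cdot 291\right)} = \frac{1}{\left(-49583 - -92\right) + \left(-18 + 62274\right)} = \frac{1}{\left(-49583 + 92\right) + 62256} = \frac{1}{-49491 + 62256} = \frac{1}{12765}$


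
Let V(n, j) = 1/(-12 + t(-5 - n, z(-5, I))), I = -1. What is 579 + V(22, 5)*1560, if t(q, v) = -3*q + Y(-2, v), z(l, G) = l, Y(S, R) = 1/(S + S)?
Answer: 33093/55 ≈ 601.69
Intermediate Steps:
Y(S, R) = 1/(2*S)
t(q, v) = -¼ - 3*q (t(q, v) = -3*q + (½)/(-2) = -3*q + (½)*(-½) = -3*q - ¼ = -¼ - 3*q)
V(n, j) = 1/(11/4 + 3*n) (V(n, j) = 1/(-12 + (-¼ - 3*(-5 - n))) = 1/(-12 + (-¼ + (15 + 3*n))) = 1/(-12 + (59/4 + 3*n)) = 1/(11/4 + 3*n))
579 + V(22, 5)*1560 = 579 + (4/(11 + 12*22))*1560 = 579 + (4/(11 + 264))*1560 = 579 + (4/275)*1560 = 579 + 1248/55 = 33093/55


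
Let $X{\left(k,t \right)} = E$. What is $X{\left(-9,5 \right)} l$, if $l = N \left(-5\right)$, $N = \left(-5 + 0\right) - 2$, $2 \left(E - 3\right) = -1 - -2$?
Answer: $\frac{245}{2} \approx 122.5$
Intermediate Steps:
$E = \frac{7}{2}$ ($E = 3 + \frac{-1 - -2}{2} = 3 + \frac{-1 + 2}{2} = 3 + \frac{1}{2} \cdot 1 = 3 + \frac{1}{2} = \frac{7}{2} \approx 3.5$)
$N = -7$ ($N = -5 - 2 = -7$)
$X{\left(k,t \right)} = \frac{7}{2}$
$l = 35$ ($l = \left(-7\right) \left(-5\right) = 35$)
$X{\left(-9,5 \right)} l = \frac{7}{2} \cdot 35 = \frac{245}{2}$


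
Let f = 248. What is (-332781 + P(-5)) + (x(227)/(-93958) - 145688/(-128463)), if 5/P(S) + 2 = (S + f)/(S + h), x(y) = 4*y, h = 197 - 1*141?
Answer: -94391824521783844/283647974019 ≈ -3.3278e+5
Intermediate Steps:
h = 56 (h = 197 - 141 = 56)
P(S) = 5/(-2 + (248 + S)/(56 + S)) (P(S) = 5/(-2 + (S + 248)/(S + 56)) = 5/(-2 + (248 + S)/(56 + S)))
(-332781 + P(-5)) + (x(227)/(-93958) - 145688/(-128463)) = (-332781 + 5*(-56 - 1*(-5))/(-136 - 5)) + ((4*227)/(-93958) - 145688/(-128463)) = (-332781 + 5*(-56 + 5)/(-141)) + (908*(-1/93958) - 145688*(-1/128463)) = (-332781 + 5*(-1/141)*(-51)) + (-454/46979 + 145688/128463) = (-332781 + 85/47) + 6785954350/6035063277 = -15640622/47 + 6785954350/6035063277 = -94391824521783844/283647974019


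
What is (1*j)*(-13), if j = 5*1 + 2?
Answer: -91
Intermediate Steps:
j = 7 (j = 5 + 2 = 7)
(1*j)*(-13) = (1*7)*(-13) = 7*(-13) = -91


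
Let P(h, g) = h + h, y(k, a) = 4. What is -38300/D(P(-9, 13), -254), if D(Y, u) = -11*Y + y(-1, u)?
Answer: -19150/101 ≈ -189.60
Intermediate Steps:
P(h, g) = 2*h
D(Y, u) = 4 - 11*Y (D(Y, u) = -11*Y + 4 = 4 - 11*Y)
-38300/D(P(-9, 13), -254) = -38300/(4 - 22*(-9)) = -38300/(4 - 11*(-18)) = -38300/(4 + 198) = -38300/202 = -38300*1/202 = -19150/101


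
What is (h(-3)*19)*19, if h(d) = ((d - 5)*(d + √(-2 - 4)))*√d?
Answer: 8664*√2 + 8664*I*√3 ≈ 12253.0 + 15006.0*I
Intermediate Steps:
h(d) = √d*(-5 + d)*(d + I*√6) (h(d) = ((-5 + d)*(d + √(-6)))*√d = ((-5 + d)*(d + I*√6))*√d = √d*(-5 + d)*(d + I*√6))
(h(-3)*19)*19 = ((√(-3)*((-3)² - 5*(-3) - 5*I*√6 + I*(-3)*√6))*19)*19 = (((I*√3)*(9 + 15 - 5*I*√6 - 3*I*√6))*19)*19 = (((I*√3)*(24 - 8*I*√6))*19)*19 = ((I*√3*(24 - 8*I*√6))*19)*19 = (19*I*√3*(24 - 8*I*√6))*19 = 361*I*√3*(24 - 8*I*√6)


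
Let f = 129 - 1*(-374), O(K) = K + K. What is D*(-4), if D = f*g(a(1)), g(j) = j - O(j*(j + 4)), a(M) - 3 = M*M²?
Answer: 120720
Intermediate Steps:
O(K) = 2*K
f = 503 (f = 129 + 374 = 503)
a(M) = 3 + M³ (a(M) = 3 + M*M² = 3 + M³)
g(j) = j - 2*j*(4 + j) (g(j) = j - 2*j*(j + 4) = j - 2*j*(4 + j))
D = -30180 (D = 503*((3 + 1³)*(-7 - 2*(3 + 1³))) = 503*((3 + 1)*(-7 - 2*(3 + 1))) = 503*(4*(-7 - 2*4)) = 503*(4*(-7 - 8)) = 503*(4*(-15)) = 503*(-60) = -30180)
D*(-4) = -30180*(-4) = 120720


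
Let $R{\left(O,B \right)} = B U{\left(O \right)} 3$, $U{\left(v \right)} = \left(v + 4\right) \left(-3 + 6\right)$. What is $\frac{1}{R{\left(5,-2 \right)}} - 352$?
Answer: $- \frac{57025}{162} \approx -352.01$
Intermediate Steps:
$U{\left(v \right)} = 12 + 3 v$ ($U{\left(v \right)} = \left(4 + v\right) 3 = 12 + 3 v$)
$R{\left(O,B \right)} = 3 B \left(12 + 3 O\right)$ ($R{\left(O,B \right)} = B \left(12 + 3 O\right) 3 = 3 B \left(12 + 3 O\right)$)
$\frac{1}{R{\left(5,-2 \right)}} - 352 = \frac{1}{9 \left(-2\right) \left(4 + 5\right)} - 352 = \frac{1}{9 \left(-2\right) 9} - 352 = \frac{1}{-162} - 352 = - \frac{1}{162} - 352 = - \frac{57025}{162}$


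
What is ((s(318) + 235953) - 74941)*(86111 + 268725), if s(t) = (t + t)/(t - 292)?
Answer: 742839940264/13 ≈ 5.7142e+10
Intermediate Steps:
s(t) = 2*t/(-292 + t) (s(t) = (2*t)/(-292 + t) = 2*t/(-292 + t))
((s(318) + 235953) - 74941)*(86111 + 268725) = ((2*318/(-292 + 318) + 235953) - 74941)*(86111 + 268725) = ((2*318/26 + 235953) - 74941)*354836 = ((2*318*(1/26) + 235953) - 74941)*354836 = ((318/13 + 235953) - 74941)*354836 = (3067707/13 - 74941)*354836 = (2093474/13)*354836 = 742839940264/13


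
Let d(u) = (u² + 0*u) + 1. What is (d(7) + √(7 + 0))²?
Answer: (50 + √7)² ≈ 2771.6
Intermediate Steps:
d(u) = 1 + u² (d(u) = (u² + 0) + 1 = u² + 1 = 1 + u²)
(d(7) + √(7 + 0))² = ((1 + 7²) + √(7 + 0))² = ((1 + 49) + √7)² = (50 + √7)²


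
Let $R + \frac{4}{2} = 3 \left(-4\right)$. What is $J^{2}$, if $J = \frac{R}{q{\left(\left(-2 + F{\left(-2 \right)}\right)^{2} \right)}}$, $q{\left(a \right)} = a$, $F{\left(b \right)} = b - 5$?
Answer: $\frac{196}{6561} \approx 0.029873$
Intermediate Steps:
$F{\left(b \right)} = -5 + b$ ($F{\left(b \right)} = b - 5 = -5 + b$)
$R = -14$ ($R = -2 + 3 \left(-4\right) = -2 - 12 = -14$)
$J = - \frac{14}{81}$ ($J = - \frac{14}{\left(-2 - 7\right)^{2}} = - \frac{14}{\left(-9\right)^{2}} = - \frac{14}{81} \approx -0.17284$)
$J^{2} = \left(- \frac{14}{81}\right)^{2} = \frac{196}{6561}$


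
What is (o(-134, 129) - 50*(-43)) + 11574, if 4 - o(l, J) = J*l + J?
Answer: 30885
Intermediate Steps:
o(l, J) = 4 - J - J*l (o(l, J) = 4 - (J*l + J) = 4 - (J + J*l) = 4 + (-J - J*l) = 4 - J - J*l)
(o(-134, 129) - 50*(-43)) + 11574 = ((4 - 1*129 - 1*129*(-134)) - 50*(-43)) + 11574 = ((4 - 129 + 17286) + 2150) + 11574 = (17161 + 2150) + 11574 = 19311 + 11574 = 30885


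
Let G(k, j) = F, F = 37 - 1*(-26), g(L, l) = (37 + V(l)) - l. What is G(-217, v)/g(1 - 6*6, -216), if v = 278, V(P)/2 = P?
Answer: -63/179 ≈ -0.35196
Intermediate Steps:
V(P) = 2*P
g(L, l) = 37 + l (g(L, l) = (37 + 2*l) - l = 37 + l)
F = 63 (F = 37 + 26 = 63)
G(k, j) = 63
G(-217, v)/g(1 - 6*6, -216) = 63/(37 - 216) = 63/(-179) = 63*(-1/179) = -63/179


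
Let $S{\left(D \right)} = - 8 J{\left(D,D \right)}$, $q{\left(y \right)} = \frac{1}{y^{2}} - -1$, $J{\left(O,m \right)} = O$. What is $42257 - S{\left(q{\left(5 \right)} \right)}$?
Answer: $\frac{1056633}{25} \approx 42265.0$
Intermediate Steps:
$q{\left(y \right)} = 1 + \frac{1}{y^{2}}$ ($q{\left(y \right)} = \frac{1}{y^{2}} + 1 = 1 + \frac{1}{y^{2}}$)
$S{\left(D \right)} = - 8 D$
$42257 - S{\left(q{\left(5 \right)} \right)} = 42257 - - 8 \left(1 + \frac{1}{25}\right) = 42257 - \left(-8\right) \frac{26}{25} = 42257 - - \frac{208}{25} = 42257 + \frac{208}{25} = \frac{1056633}{25}$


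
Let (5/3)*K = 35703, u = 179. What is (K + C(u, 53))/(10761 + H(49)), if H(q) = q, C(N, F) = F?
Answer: 53687/27025 ≈ 1.9866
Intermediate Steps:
K = 107109/5 (K = (⅗)*35703 = 107109/5 ≈ 21422.)
(K + C(u, 53))/(10761 + H(49)) = (107109/5 + 53)/(10761 + 49) = (107374/5)/10810 = (107374/5)*(1/10810) = 53687/27025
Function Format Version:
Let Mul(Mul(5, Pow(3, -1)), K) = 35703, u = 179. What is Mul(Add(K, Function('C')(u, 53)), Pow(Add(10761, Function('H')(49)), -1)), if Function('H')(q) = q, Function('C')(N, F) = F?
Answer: Rational(53687, 27025) ≈ 1.9866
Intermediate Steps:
K = Rational(107109, 5) (K = Mul(Rational(3, 5), 35703) = Rational(107109, 5) ≈ 21422.)
Mul(Add(K, Function('C')(u, 53)), Pow(Add(10761, Function('H')(49)), -1)) = Mul(Add(Rational(107109, 5), 53), Pow(Add(10761, 49), -1)) = Mul(Rational(107374, 5), Pow(10810, -1)) = Mul(Rational(107374, 5), Rational(1, 10810)) = Rational(53687, 27025)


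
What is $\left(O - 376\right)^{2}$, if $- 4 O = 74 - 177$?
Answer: $\frac{1962801}{16} \approx 1.2268 \cdot 10^{5}$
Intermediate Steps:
$O = \frac{103}{4}$ ($O = - \frac{74 - 177}{4} = \left(- \frac{1}{4}\right) \left(-103\right) = \frac{103}{4} \approx 25.75$)
$\left(O - 376\right)^{2} = \left(\frac{103}{4} - 376\right)^{2} = \left(- \frac{1401}{4}\right)^{2} = \frac{1962801}{16}$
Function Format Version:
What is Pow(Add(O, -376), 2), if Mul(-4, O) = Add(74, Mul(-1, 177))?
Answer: Rational(1962801, 16) ≈ 1.2268e+5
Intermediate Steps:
O = Rational(103, 4) (O = Mul(Rational(-1, 4), Add(74, Mul(-1, 177))) = Mul(Rational(-1, 4), Add(74, -177)) = Mul(Rational(-1, 4), -103) = Rational(103, 4) ≈ 25.750)
Pow(Add(O, -376), 2) = Pow(Add(Rational(103, 4), -376), 2) = Pow(Rational(-1401, 4), 2) = Rational(1962801, 16)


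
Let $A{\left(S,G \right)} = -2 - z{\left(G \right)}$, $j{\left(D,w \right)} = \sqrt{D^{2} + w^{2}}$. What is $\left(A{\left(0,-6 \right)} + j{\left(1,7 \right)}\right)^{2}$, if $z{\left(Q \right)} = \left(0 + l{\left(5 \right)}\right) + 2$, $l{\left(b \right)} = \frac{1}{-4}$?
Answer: $\frac{1025}{16} - \frac{75 \sqrt{2}}{2} \approx 11.029$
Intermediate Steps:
$l{\left(b \right)} = - \frac{1}{4}$
$z{\left(Q \right)} = \frac{7}{4}$ ($z{\left(Q \right)} = \left(0 - \frac{1}{4}\right) + 2 = - \frac{1}{4} + 2 = \frac{7}{4}$)
$A{\left(S,G \right)} = - \frac{15}{4}$ ($A{\left(S,G \right)} = -2 - \frac{7}{4} = - \frac{15}{4}$)
$\left(A{\left(0,-6 \right)} + j{\left(1,7 \right)}\right)^{2} = \left(- \frac{15}{4} + \sqrt{1^{2} + 7^{2}}\right)^{2} = \left(- \frac{15}{4} + \sqrt{1 + 49}\right)^{2} = \left(- \frac{15}{4} + \sqrt{50}\right)^{2} = \left(- \frac{15}{4} + 5 \sqrt{2}\right)^{2}$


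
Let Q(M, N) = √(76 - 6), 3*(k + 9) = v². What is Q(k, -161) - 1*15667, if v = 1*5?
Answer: -15667 + √70 ≈ -15659.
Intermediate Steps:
v = 5
k = -⅔ (k = -9 + (⅓)*5² = -9 + (⅓)*25 = -9 + 25/3 = -⅔ ≈ -0.66667)
Q(M, N) = √70
Q(k, -161) - 1*15667 = √70 - 1*15667 = √70 - 15667 = -15667 + √70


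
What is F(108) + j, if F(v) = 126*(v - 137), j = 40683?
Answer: 37029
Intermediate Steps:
F(v) = -17262 + 126*v (F(v) = 126*(-137 + v) = -17262 + 126*v)
F(108) + j = (-17262 + 126*108) + 40683 = (-17262 + 13608) + 40683 = -3654 + 40683 = 37029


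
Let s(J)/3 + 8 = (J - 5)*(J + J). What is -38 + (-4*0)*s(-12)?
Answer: -38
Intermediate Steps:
s(J) = -24 + 6*J*(-5 + J) (s(J) = -24 + 3*((J - 5)*(J + J)) = -24 + 3*((-5 + J)*(2*J)) = -24 + 3*(2*J*(-5 + J)) = -24 + 6*J*(-5 + J))
-38 + (-4*0)*s(-12) = -38 + (-4*0)*(-24 - 30*(-12) + 6*(-12)²) = -38 + 0*(-24 + 360 + 6*144) = -38 + 0*(-24 + 360 + 864) = -38 + 0*1200 = -38 + 0 = -38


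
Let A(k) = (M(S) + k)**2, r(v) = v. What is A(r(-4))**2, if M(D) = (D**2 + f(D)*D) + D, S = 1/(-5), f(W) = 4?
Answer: 236421376/390625 ≈ 605.24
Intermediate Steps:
S = -1/5 ≈ -0.20000
M(D) = D**2 + 5*D (M(D) = (D**2 + 4*D) + D = D**2 + 5*D)
A(k) = (-24/25 + k)**2 (A(k) = (-(5 - 1/5)/5 + k)**2 = (-1/5*24/5 + k)**2 = (-24/25 + k)**2)
A(r(-4))**2 = ((-24 + 25*(-4))**2/625)**2 = ((-24 - 100)**2/625)**2 = ((1/625)*(-124)**2)**2 = ((1/625)*15376)**2 = (15376/625)**2 = 236421376/390625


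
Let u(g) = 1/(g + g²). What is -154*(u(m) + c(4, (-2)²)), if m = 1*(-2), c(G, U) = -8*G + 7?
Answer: 3773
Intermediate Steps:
c(G, U) = 7 - 8*G
m = -2
-154*(u(m) + c(4, (-2)²)) = -154*(1/((-2)*(1 - 2)) + (7 - 8*4)) = -154*(-½/(-1) + (7 - 32)) = -154*(-½*(-1) - 25) = -154*(½ - 25) = -154*(-49/2) = 3773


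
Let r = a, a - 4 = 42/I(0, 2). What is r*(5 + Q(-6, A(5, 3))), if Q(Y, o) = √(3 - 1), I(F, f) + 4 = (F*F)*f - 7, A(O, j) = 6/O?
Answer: 10/11 + 2*√2/11 ≈ 1.1662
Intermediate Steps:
I(F, f) = -11 + f*F² (I(F, f) = -4 + ((F*F)*f - 7) = -4 + (F²*f - 7) = -4 + (f*F² - 7) = -4 + (-7 + f*F²) = -11 + f*F²)
Q(Y, o) = √2
a = 2/11 (a = 4 + 42/(-11 + 2*0²) = 4 + 42/(-11 + 2*0) = 4 + 42/(-11 + 0) = 4 + 42/(-11) = 4 + 42*(-1/11) = 4 - 42/11 = 2/11 ≈ 0.18182)
r = 2/11 ≈ 0.18182
r*(5 + Q(-6, A(5, 3))) = 2*(5 + √2)/11 = 10/11 + 2*√2/11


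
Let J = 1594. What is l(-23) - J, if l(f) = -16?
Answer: -1610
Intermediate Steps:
l(-23) - J = -16 - 1*1594 = -16 - 1594 = -1610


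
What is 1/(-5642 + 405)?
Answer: -1/5237 ≈ -0.00019095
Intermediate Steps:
1/(-5642 + 405) = 1/(-5237) = -1/5237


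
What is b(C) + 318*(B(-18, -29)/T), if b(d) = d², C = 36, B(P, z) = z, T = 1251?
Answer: 537358/417 ≈ 1288.6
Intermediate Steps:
b(C) + 318*(B(-18, -29)/T) = 36² + 318*(-29/1251) = 1296 + 318*(-29*1/1251) = 1296 + 318*(-29/1251) = 1296 - 3074/417 = 537358/417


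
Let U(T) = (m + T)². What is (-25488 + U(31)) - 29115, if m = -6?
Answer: -53978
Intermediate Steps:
U(T) = (-6 + T)²
(-25488 + U(31)) - 29115 = (-25488 + (-6 + 31)²) - 29115 = (-25488 + 25²) - 29115 = (-25488 + 625) - 29115 = -24863 - 29115 = -53978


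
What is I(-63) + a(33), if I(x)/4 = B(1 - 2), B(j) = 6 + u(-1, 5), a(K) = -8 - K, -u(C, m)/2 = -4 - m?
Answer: 55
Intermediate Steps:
u(C, m) = 8 + 2*m (u(C, m) = -2*(-4 - m) = 8 + 2*m)
B(j) = 24 (B(j) = 6 + (8 + 2*5) = 6 + (8 + 10) = 6 + 18 = 24)
I(x) = 96 (I(x) = 4*24 = 96)
I(-63) + a(33) = 96 + (-8 - 1*33) = 96 + (-8 - 33) = 96 - 41 = 55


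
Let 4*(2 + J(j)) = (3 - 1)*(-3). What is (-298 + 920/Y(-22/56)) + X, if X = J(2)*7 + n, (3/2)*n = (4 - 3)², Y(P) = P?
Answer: -175801/66 ≈ -2663.7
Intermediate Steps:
J(j) = -7/2 (J(j) = -2 + ((3 - 1)*(-3))/4 = -2 + (2*(-3))/4 = -2 + (¼)*(-6) = -2 - 3/2 = -7/2)
n = ⅔ (n = 2*(4 - 3)²/3 = (⅔)*1² = (⅔)*1 = ⅔ ≈ 0.66667)
X = -143/6 (X = -7/2*7 + ⅔ = -49/2 + ⅔ = -143/6 ≈ -23.833)
(-298 + 920/Y(-22/56)) + X = (-298 + 920/((-22/56))) - 143/6 = (-298 + 920/((-22*1/56))) - 143/6 = (-298 + 920/(-11/28)) - 143/6 = (-298 + 920*(-28/11)) - 143/6 = (-298 - 25760/11) - 143/6 = -29038/11 - 143/6 = -175801/66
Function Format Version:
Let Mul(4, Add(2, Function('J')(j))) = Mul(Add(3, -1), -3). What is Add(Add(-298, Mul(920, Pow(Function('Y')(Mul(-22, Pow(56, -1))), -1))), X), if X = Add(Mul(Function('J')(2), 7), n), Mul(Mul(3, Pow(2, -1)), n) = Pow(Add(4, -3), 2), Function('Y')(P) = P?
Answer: Rational(-175801, 66) ≈ -2663.7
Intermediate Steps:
Function('J')(j) = Rational(-7, 2) (Function('J')(j) = Add(-2, Mul(Rational(1, 4), Mul(Add(3, -1), -3))) = Add(-2, Mul(Rational(1, 4), Mul(2, -3))) = Add(-2, Mul(Rational(1, 4), -6)) = Add(-2, Rational(-3, 2)) = Rational(-7, 2))
n = Rational(2, 3) (n = Mul(Rational(2, 3), Pow(Add(4, -3), 2)) = Mul(Rational(2, 3), Pow(1, 2)) = Mul(Rational(2, 3), 1) = Rational(2, 3) ≈ 0.66667)
X = Rational(-143, 6) (X = Add(Mul(Rational(-7, 2), 7), Rational(2, 3)) = Add(Rational(-49, 2), Rational(2, 3)) = Rational(-143, 6) ≈ -23.833)
Add(Add(-298, Mul(920, Pow(Function('Y')(Mul(-22, Pow(56, -1))), -1))), X) = Add(Add(-298, Mul(920, Pow(Mul(-22, Pow(56, -1)), -1))), Rational(-143, 6)) = Add(Add(-298, Mul(920, Pow(Mul(-22, Rational(1, 56)), -1))), Rational(-143, 6)) = Add(Add(-298, Mul(920, Pow(Rational(-11, 28), -1))), Rational(-143, 6)) = Add(Add(-298, Mul(920, Rational(-28, 11))), Rational(-143, 6)) = Add(Add(-298, Rational(-25760, 11)), Rational(-143, 6)) = Add(Rational(-29038, 11), Rational(-143, 6)) = Rational(-175801, 66)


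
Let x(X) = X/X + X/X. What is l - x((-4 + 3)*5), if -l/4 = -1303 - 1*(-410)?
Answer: 3570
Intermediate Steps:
x(X) = 2 (x(X) = 1 + 1 = 2)
l = 3572 (l = -4*(-1303 - 1*(-410)) = -4*(-1303 + 410) = -4*(-893) = 3572)
l - x((-4 + 3)*5) = 3572 - 1*2 = 3572 - 2 = 3570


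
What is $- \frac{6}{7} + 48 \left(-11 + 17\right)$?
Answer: $\frac{2010}{7} \approx 287.14$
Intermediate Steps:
$- \frac{6}{7} + 48 \left(-11 + 17\right) = \left(-6\right) \frac{1}{7} + 48 \cdot 6 = - \frac{6}{7} + 288 = \frac{2010}{7}$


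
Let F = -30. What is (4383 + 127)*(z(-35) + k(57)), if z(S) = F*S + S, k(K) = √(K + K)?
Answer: 4577650 + 4510*√114 ≈ 4.6258e+6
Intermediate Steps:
k(K) = √2*√K (k(K) = √(2*K) = √2*√K)
z(S) = -29*S (z(S) = -30*S + S = -29*S)
(4383 + 127)*(z(-35) + k(57)) = (4383 + 127)*(-29*(-35) + √2*√57) = 4510*(1015 + √114) = 4577650 + 4510*√114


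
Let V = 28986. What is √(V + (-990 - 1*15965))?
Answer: √12031 ≈ 109.69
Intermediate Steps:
√(V + (-990 - 1*15965)) = √(28986 + (-990 - 1*15965)) = √(28986 + (-990 - 15965)) = √(28986 - 16955) = √12031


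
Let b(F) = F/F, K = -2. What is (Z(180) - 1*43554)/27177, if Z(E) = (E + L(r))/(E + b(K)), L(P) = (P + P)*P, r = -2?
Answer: -7883086/4919037 ≈ -1.6026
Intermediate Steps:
b(F) = 1
L(P) = 2*P**2 (L(P) = (2*P)*P = 2*P**2)
Z(E) = (8 + E)/(1 + E) (Z(E) = (E + 2*(-2)**2)/(E + 1) = (E + 2*4)/(1 + E) = (E + 8)/(1 + E) = (8 + E)/(1 + E))
(Z(180) - 1*43554)/27177 = ((8 + 180)/(1 + 180) - 1*43554)/27177 = (188/181 - 43554)*(1/27177) = -7883086/181*1/27177 = -7883086/4919037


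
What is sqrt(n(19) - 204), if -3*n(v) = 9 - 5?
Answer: 2*I*sqrt(462)/3 ≈ 14.329*I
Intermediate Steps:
n(v) = -4/3 (n(v) = -(9 - 5)/3 = -1/3*4 = -4/3)
sqrt(n(19) - 204) = sqrt(-4/3 - 204) = sqrt(-616/3) = 2*I*sqrt(462)/3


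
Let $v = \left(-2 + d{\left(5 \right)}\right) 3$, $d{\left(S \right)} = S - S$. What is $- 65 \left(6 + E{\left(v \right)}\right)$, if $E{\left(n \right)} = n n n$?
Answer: $13650$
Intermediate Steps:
$d{\left(S \right)} = 0$
$v = -6$ ($v = \left(-2 + 0\right) 3 = \left(-2\right) 3 = -6$)
$E{\left(n \right)} = n^{3}$ ($E{\left(n \right)} = n^{2} n = n^{3}$)
$- 65 \left(6 + E{\left(v \right)}\right) = - 65 \left(6 + \left(-6\right)^{3}\right) = - 65 \left(6 - 216\right) = \left(-65\right) \left(-210\right) = 13650$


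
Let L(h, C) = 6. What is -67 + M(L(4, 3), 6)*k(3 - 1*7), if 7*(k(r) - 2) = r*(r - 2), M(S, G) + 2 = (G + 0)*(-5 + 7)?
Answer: -89/7 ≈ -12.714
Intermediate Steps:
M(S, G) = -2 + 2*G (M(S, G) = -2 + (G + 0)*(-5 + 7) = -2 + G*2 = -2 + 2*G)
k(r) = 2 + r*(-2 + r)/7 (k(r) = 2 + (r*(r - 2))/7 = 2 + (r*(-2 + r))/7 = 2 + r*(-2 + r)/7)
-67 + M(L(4, 3), 6)*k(3 - 1*7) = -67 + (-2 + 2*6)*(2 - 2*(3 - 1*7)/7 + (3 - 1*7)²/7) = -67 + (-2 + 12)*(2 - 2*(3 - 7)/7 + (3 - 7)²/7) = -67 + 10*(2 - 2/7*(-4) + (⅐)*(-4)²) = -67 + 10*(2 + 8/7 + (⅐)*16) = -67 + 10*(2 + 8/7 + 16/7) = -67 + 10*(38/7) = -67 + 380/7 = -89/7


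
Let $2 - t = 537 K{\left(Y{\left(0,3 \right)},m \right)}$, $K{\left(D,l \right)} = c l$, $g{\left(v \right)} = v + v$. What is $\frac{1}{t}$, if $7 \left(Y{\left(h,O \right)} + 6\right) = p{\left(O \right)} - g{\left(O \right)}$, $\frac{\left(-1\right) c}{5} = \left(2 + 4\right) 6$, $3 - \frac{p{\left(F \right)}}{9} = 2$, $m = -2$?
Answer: $- \frac{1}{193318} \approx -5.1728 \cdot 10^{-6}$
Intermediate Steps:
$p{\left(F \right)} = 9$ ($p{\left(F \right)} = 27 - 18 = 9$)
$g{\left(v \right)} = 2 v$
$c = -180$ ($c = - 5 \left(2 + 4\right) 6 = - 5 \cdot 6 \cdot 6 = \left(-5\right) 36 = -180$)
$Y{\left(h,O \right)} = - \frac{33}{7} - \frac{2 O}{7}$ ($Y{\left(h,O \right)} = -6 + \frac{9 - 2 O}{7} = -6 - \left(- \frac{9}{7} + \frac{2 O}{7}\right) = - \frac{33}{7} - \frac{2 O}{7}$)
$K{\left(D,l \right)} = - 180 l$
$t = -193318$ ($t = 2 - 537 \left(\left(-180\right) \left(-2\right)\right) = 2 - 537 \cdot 360 = 2 - 193320 = -193318$)
$\frac{1}{t} = \frac{1}{-193318} = - \frac{1}{193318}$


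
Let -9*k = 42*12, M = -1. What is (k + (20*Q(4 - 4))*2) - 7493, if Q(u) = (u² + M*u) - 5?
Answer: -7749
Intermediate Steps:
k = -56 (k = -14*12/3 = -⅑*504 = -56)
Q(u) = -5 + u² - u (Q(u) = (u² - u) - 5 = -5 + u² - u)
(k + (20*Q(4 - 4))*2) - 7493 = (-56 + (20*(-5 + (4 - 4)² - (4 - 4)))*2) - 7493 = (-56 + (20*(-5 + 0² - 1*0))*2) - 7493 = (-56 + (20*(-5 + 0 + 0))*2) - 7493 = (-56 + (20*(-5))*2) - 7493 = (-56 - 100*2) - 7493 = (-56 - 200) - 7493 = -256 - 7493 = -7749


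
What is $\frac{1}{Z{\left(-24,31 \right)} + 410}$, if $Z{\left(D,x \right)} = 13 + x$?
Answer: $\frac{1}{454} \approx 0.0022026$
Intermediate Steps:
$\frac{1}{Z{\left(-24,31 \right)} + 410} = \frac{1}{\left(13 + 31\right) + 410} = \frac{1}{44 + 410} = \frac{1}{454}$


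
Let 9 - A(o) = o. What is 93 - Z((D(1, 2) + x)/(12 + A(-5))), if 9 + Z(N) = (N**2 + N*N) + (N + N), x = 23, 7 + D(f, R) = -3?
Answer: 201/2 ≈ 100.50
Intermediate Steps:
A(o) = 9 - o
D(f, R) = -10 (D(f, R) = -7 - 3 = -10)
Z(N) = -9 + 2*N + 2*N**2 (Z(N) = -9 + ((N**2 + N*N) + (N + N)) = -9 + ((N**2 + N**2) + 2*N) = -9 + (2*N**2 + 2*N) = -9 + (2*N + 2*N**2) = -9 + 2*N + 2*N**2)
93 - Z((D(1, 2) + x)/(12 + A(-5))) = 93 - (-9 + 2*((-10 + 23)/(12 + (9 - 1*(-5)))) + 2*((-10 + 23)/(12 + (9 - 1*(-5))))**2) = 93 - (-9 + 2*(13/(12 + (9 + 5))) + 2*(13/(12 + (9 + 5)))**2) = 93 - (-9 + 2*(13/(12 + 14)) + 2*(13/(12 + 14))**2) = 93 - (-9 + 2*(13/26) + 2*(13/26)**2) = 93 - (-9 + 2*(13*(1/26)) + 2*(13*(1/26))**2) = 93 - (-9 + 2*(1/2) + 2*(1/2)**2) = 93 - (-9 + 1 + 2*(1/4)) = 93 - (-9 + 1 + 1/2) = 93 - 1*(-15/2) = 93 + 15/2 = 201/2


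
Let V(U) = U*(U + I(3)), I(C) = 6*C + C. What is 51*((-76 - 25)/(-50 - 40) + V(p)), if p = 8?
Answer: 356677/30 ≈ 11889.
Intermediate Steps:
I(C) = 7*C
V(U) = U*(21 + U) (V(U) = U*(U + 7*3) = U*(U + 21) = U*(21 + U))
51*((-76 - 25)/(-50 - 40) + V(p)) = 51*((-76 - 25)/(-50 - 40) + 8*(21 + 8)) = 51*(-101/(-90) + 8*29) = 51*(-101*(-1/90) + 232) = 51*(101/90 + 232) = 51*(20981/90) = 356677/30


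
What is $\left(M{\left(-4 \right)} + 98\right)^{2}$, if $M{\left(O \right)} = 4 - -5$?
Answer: $11449$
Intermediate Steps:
$M{\left(O \right)} = 9$ ($M{\left(O \right)} = 4 + 5 = 9$)
$\left(M{\left(-4 \right)} + 98\right)^{2} = \left(9 + 98\right)^{2} = 107^{2} = 11449$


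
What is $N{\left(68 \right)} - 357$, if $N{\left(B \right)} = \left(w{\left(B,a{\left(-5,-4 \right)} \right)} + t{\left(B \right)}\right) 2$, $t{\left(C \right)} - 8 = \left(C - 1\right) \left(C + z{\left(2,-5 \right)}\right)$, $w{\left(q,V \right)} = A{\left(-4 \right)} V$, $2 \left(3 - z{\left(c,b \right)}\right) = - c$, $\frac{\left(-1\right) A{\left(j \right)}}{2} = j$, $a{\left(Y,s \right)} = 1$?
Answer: $9323$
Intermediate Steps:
$A{\left(j \right)} = - 2 j$
$z{\left(c,b \right)} = 3 + \frac{c}{2}$ ($z{\left(c,b \right)} = 3 - \frac{\left(-1\right) c}{2} = 3 + \frac{c}{2}$)
$w{\left(q,V \right)} = 8 V$ ($w{\left(q,V \right)} = \left(-2\right) \left(-4\right) V = 8 V$)
$t{\left(C \right)} = 8 + \left(-1 + C\right) \left(4 + C\right)$ ($t{\left(C \right)} = 8 + \left(C - 1\right) \left(C + \left(3 + \frac{1}{2} \cdot 2\right)\right) = 8 + \left(-1 + C\right) \left(C + \left(3 + 1\right)\right) = 8 + \left(-1 + C\right) \left(C + 4\right) = 8 + \left(-1 + C\right) \left(4 + C\right)$)
$N{\left(B \right)} = 24 + 2 B^{2} + 6 B$ ($N{\left(B \right)} = \left(8 \cdot 1 + \left(4 + B^{2} + 3 B\right)\right) 2 = \left(8 + \left(4 + B^{2} + 3 B\right)\right) 2 = \left(12 + B^{2} + 3 B\right) 2 = 24 + 2 B^{2} + 6 B$)
$N{\left(68 \right)} - 357 = \left(24 + 2 \cdot 68^{2} + 6 \cdot 68\right) - 357 = \left(24 + 2 \cdot 4624 + 408\right) - 357 = \left(24 + 9248 + 408\right) - 357 = 9680 - 357 = 9323$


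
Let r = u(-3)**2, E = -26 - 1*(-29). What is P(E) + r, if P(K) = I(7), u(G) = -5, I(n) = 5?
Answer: 30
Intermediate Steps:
E = 3 (E = -26 + 29 = 3)
r = 25 (r = (-5)**2 = 25)
P(K) = 5
P(E) + r = 5 + 25 = 30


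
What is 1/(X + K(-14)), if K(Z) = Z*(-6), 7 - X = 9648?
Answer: -1/9557 ≈ -0.00010464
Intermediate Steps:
X = -9641 (X = 7 - 1*9648 = 7 - 9648 = -9641)
K(Z) = -6*Z
1/(X + K(-14)) = 1/(-9641 - 6*(-14)) = 1/(-9641 + 84) = 1/(-9557) = -1/9557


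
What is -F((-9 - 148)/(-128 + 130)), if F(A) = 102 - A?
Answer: -361/2 ≈ -180.50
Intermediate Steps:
-F((-9 - 148)/(-128 + 130)) = -(102 - (-9 - 148)/(-128 + 130)) = -(102 - (-157)/2) = -(102 - 1*(-157/2)) = -(102 + 157/2) = -1*361/2 = -361/2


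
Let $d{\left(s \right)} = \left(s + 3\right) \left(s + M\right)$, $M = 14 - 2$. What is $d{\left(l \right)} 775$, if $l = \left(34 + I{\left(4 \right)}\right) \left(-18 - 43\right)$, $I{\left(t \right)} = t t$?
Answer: $7174009150$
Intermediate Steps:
$I{\left(t \right)} = t^{2}$
$M = 12$
$l = -3050$ ($l = \left(34 + 4^{2}\right) \left(-18 - 43\right) = \left(34 + 16\right) \left(-61\right) = 50 \left(-61\right) = -3050$)
$d{\left(s \right)} = \left(3 + s\right) \left(12 + s\right)$ ($d{\left(s \right)} = \left(s + 3\right) \left(s + 12\right) = \left(3 + s\right) \left(12 + s\right)$)
$d{\left(l \right)} 775 = \left(36 + \left(-3050\right)^{2} + 15 \left(-3050\right)\right) 775 = \left(36 + 9302500 - 45750\right) 775 = 9256786 \cdot 775 = 7174009150$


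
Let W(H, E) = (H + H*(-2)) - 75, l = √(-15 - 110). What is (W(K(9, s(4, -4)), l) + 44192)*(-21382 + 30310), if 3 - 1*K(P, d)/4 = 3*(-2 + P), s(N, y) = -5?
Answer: 394519392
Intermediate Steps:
l = 5*I*√5 (l = √(-125) = 5*I*√5 ≈ 11.18*I)
K(P, d) = 36 - 12*P (K(P, d) = 12 - 12*(-2 + P) = 12 - 4*(-6 + 3*P) = 12 + (24 - 12*P) = 36 - 12*P)
W(H, E) = -75 - H (W(H, E) = (H - 2*H) - 75 = -H - 75 = -75 - H)
(W(K(9, s(4, -4)), l) + 44192)*(-21382 + 30310) = ((-75 - (36 - 12*9)) + 44192)*(-21382 + 30310) = ((-75 - (36 - 108)) + 44192)*8928 = ((-75 - 1*(-72)) + 44192)*8928 = ((-75 + 72) + 44192)*8928 = (-3 + 44192)*8928 = 44189*8928 = 394519392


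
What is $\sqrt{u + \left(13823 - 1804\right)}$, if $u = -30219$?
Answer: $10 i \sqrt{182} \approx 134.91 i$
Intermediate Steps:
$\sqrt{u + \left(13823 - 1804\right)} = \sqrt{-30219 + \left(13823 - 1804\right)} = \sqrt{-30219 + 12019} = \sqrt{-18200} = 10 i \sqrt{182}$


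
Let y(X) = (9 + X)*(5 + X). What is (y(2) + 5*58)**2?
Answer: 134689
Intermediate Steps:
y(X) = (5 + X)*(9 + X)
(y(2) + 5*58)**2 = ((45 + 2**2 + 14*2) + 5*58)**2 = ((45 + 4 + 28) + 290)**2 = (77 + 290)**2 = 367**2 = 134689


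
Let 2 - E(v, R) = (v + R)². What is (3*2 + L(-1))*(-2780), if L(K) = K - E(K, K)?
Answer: -19460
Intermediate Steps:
E(v, R) = 2 - (R + v)² (E(v, R) = 2 - (v + R)² = 2 - (R + v)²)
L(K) = -2 + K + 4*K² (L(K) = K - (2 - (K + K)²) = K - (2 - (2*K)²) = K - (2 - 4*K²) = K + (-2 + 4*K²) = -2 + K + 4*K²)
(3*2 + L(-1))*(-2780) = (3*2 + (-2 - 1 + 4*(-1)²))*(-2780) = (6 + (-2 - 1 + 4*1))*(-2780) = (6 + (-2 - 1 + 4))*(-2780) = (6 + 1)*(-2780) = 7*(-2780) = -19460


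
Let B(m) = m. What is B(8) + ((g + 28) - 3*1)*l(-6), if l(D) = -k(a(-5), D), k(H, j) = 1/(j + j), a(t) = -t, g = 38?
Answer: 53/4 ≈ 13.250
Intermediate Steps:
k(H, j) = 1/(2*j)
l(D) = -1/(2*D)
B(8) + ((g + 28) - 3*1)*l(-6) = 8 + ((38 + 28) - 3*1)*(-½/(-6)) = 8 + (66 - 3)*(-½*(-⅙)) = 8 + 63*(1/12) = 8 + 21/4 = 53/4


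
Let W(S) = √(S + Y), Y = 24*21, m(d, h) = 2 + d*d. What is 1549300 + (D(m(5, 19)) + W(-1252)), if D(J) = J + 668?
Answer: 1549995 + 2*I*√187 ≈ 1.55e+6 + 27.35*I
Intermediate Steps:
m(d, h) = 2 + d²
Y = 504
D(J) = 668 + J
W(S) = √(504 + S) (W(S) = √(S + 504) = √(504 + S))
1549300 + (D(m(5, 19)) + W(-1252)) = 1549300 + ((668 + (2 + 5²)) + √(504 - 1252)) = 1549300 + ((668 + (2 + 25)) + √(-748)) = 1549300 + ((668 + 27) + 2*I*√187) = 1549300 + (695 + 2*I*√187) = 1549995 + 2*I*√187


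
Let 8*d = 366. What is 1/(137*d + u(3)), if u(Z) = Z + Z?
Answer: 4/25095 ≈ 0.00015939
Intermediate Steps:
d = 183/4 (d = (⅛)*366 = 183/4 ≈ 45.750)
u(Z) = 2*Z
1/(137*d + u(3)) = 1/(137*(183/4) + 2*3) = 1/(25071/4 + 6) = 1/(25095/4) = 4/25095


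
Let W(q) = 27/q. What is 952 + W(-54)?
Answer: 1903/2 ≈ 951.50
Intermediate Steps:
952 + W(-54) = 952 + 27/(-54) = 952 + 27*(-1/54) = 952 - 1/2 = 1903/2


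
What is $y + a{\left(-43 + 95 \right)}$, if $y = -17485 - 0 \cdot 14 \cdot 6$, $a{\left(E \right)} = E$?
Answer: $-17433$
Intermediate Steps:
$y = -17485$ ($y = -17485 - 0 \cdot 6 = -17485 - 0 = -17485 + 0 = -17485$)
$y + a{\left(-43 + 95 \right)} = -17485 + \left(-43 + 95\right) = -17485 + 52 = -17433$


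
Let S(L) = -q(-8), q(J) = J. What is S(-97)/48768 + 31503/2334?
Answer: 32007437/2371344 ≈ 13.498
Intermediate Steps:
S(L) = 8 (S(L) = -1*(-8) = 8)
S(-97)/48768 + 31503/2334 = 8/48768 + 31503/2334 = 8*(1/48768) + 31503*(1/2334) = 1/6096 + 10501/778 = 32007437/2371344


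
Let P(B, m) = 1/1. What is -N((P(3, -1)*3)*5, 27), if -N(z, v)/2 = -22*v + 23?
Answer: -1142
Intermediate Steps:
P(B, m) = 1
N(z, v) = -46 + 44*v (N(z, v) = -2*(-22*v + 23) = -2*(23 - 22*v) = -46 + 44*v)
-N((P(3, -1)*3)*5, 27) = -(-46 + 44*27) = -(-46 + 1188) = -1*1142 = -1142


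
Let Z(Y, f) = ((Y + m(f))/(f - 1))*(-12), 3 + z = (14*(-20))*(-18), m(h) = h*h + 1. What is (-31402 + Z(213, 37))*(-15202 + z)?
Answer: 973695185/3 ≈ 3.2456e+8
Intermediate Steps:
m(h) = 1 + h² (m(h) = h² + 1 = 1 + h²)
z = 5037 (z = -3 + (14*(-20))*(-18) = -3 - 280*(-18) = -3 + 5040 = 5037)
Z(Y, f) = -12*(1 + Y + f²)/(-1 + f) (Z(Y, f) = ((Y + (1 + f²))/(f - 1))*(-12) = ((1 + Y + f²)/(-1 + f))*(-12) = -12*(1 + Y + f²)/(-1 + f))
(-31402 + Z(213, 37))*(-15202 + z) = (-31402 + 12*(-1 - 1*213 - 1*37²)/(-1 + 37))*(-15202 + 5037) = (-31402 + 12*(-1 - 213 - 1*1369)/36)*(-10165) = (-31402 + 12*(1/36)*(-1 - 213 - 1369))*(-10165) = (-31402 + 12*(1/36)*(-1583))*(-10165) = (-31402 - 1583/3)*(-10165) = -95789/3*(-10165) = 973695185/3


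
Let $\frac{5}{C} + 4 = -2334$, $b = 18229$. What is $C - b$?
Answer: $- \frac{42619407}{2338} \approx -18229.0$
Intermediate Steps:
$C = - \frac{5}{2338}$ ($C = \frac{5}{-4 - 2334} = \frac{5}{-2338} = 5 \left(- \frac{1}{2338}\right) = - \frac{5}{2338} \approx -0.0021386$)
$C - b = - \frac{5}{2338} - 18229 = - \frac{42619407}{2338}$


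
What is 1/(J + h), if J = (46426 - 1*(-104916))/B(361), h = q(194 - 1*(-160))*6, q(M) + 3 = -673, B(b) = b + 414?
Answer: -25/96518 ≈ -0.00025902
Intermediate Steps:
B(b) = 414 + b
q(M) = -676 (q(M) = -3 - 673 = -676)
h = -4056 (h = -676*6 = -4056)
J = 4882/25 (J = (46426 - 1*(-104916))/(414 + 361) = (46426 + 104916)/775 = 151342*(1/775) = 4882/25 ≈ 195.28)
1/(J + h) = 1/(4882/25 - 4056) = 1/(-96518/25) = -25/96518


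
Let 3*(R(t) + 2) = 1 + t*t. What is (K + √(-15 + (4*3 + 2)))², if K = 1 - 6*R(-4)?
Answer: (-21 + I)² ≈ 440.0 - 42.0*I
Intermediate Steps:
R(t) = -5/3 + t²/3 (R(t) = -2 + (1 + t*t)/3 = -2 + (1 + t²)/3 = -2 + (⅓ + t²/3) = -5/3 + t²/3)
K = -21 (K = 1 - 6*(-5/3 + (⅓)*(-4)²) = 1 - 6*(-5/3 + (⅓)*16) = 1 - 6*(-5/3 + 16/3) = 1 - 6*11/3 = 1 - 22 = -21)
(K + √(-15 + (4*3 + 2)))² = (-21 + √(-15 + (4*3 + 2)))² = (-21 + √(-15 + (12 + 2)))² = (-21 + √(-15 + 14))² = (-21 + √(-1))² = (-21 + I)²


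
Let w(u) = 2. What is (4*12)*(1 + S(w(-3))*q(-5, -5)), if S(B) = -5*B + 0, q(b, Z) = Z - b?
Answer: 48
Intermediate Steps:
S(B) = -5*B
(4*12)*(1 + S(w(-3))*q(-5, -5)) = (4*12)*(1 + (-5*2)*(-5 - 1*(-5))) = 48*(1 - 10*(-5 + 5)) = 48*(1 - 10*0) = 48*(1 + 0) = 48*1 = 48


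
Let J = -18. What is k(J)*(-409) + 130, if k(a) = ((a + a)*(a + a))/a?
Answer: 29578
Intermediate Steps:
k(a) = 4*a (k(a) = ((2*a)*(2*a))/a = (4*a²)/a = 4*a)
k(J)*(-409) + 130 = (4*(-18))*(-409) + 130 = -72*(-409) + 130 = 29448 + 130 = 29578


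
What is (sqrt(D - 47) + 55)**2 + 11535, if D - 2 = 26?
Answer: 14541 + 110*I*sqrt(19) ≈ 14541.0 + 479.48*I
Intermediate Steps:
D = 28 (D = 2 + 26 = 28)
(sqrt(D - 47) + 55)**2 + 11535 = (sqrt(28 - 47) + 55)**2 + 11535 = (sqrt(-19) + 55)**2 + 11535 = (I*sqrt(19) + 55)**2 + 11535 = (55 + I*sqrt(19))**2 + 11535 = 11535 + (55 + I*sqrt(19))**2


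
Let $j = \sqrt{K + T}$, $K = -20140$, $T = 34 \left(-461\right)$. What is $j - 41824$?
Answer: $-41824 + i \sqrt{35814} \approx -41824.0 + 189.25 i$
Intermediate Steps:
$T = -15674$
$j = i \sqrt{35814}$ ($j = \sqrt{-20140 - 15674} = \sqrt{-35814} = i \sqrt{35814} \approx 189.25 i$)
$j - 41824 = i \sqrt{35814} - 41824 = -41824 + i \sqrt{35814}$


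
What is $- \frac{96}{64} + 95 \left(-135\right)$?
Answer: $- \frac{25653}{2} \approx -12827.0$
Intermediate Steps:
$- \frac{96}{64} + 95 \left(-135\right) = \left(-96\right) \frac{1}{64} - 12825 = - \frac{3}{2} - 12825 = - \frac{25653}{2}$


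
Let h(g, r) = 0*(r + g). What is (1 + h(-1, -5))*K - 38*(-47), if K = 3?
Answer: 1789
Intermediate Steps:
h(g, r) = 0 (h(g, r) = 0*(g + r) = 0)
(1 + h(-1, -5))*K - 38*(-47) = (1 + 0)*3 - 38*(-47) = 1*3 + 1786 = 3 + 1786 = 1789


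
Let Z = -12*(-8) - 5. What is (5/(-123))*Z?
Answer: -455/123 ≈ -3.6992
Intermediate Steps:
Z = 91 (Z = 96 - 5 = 91)
(5/(-123))*Z = (5/(-123))*91 = (5*(-1/123))*91 = -5/123*91 = -455/123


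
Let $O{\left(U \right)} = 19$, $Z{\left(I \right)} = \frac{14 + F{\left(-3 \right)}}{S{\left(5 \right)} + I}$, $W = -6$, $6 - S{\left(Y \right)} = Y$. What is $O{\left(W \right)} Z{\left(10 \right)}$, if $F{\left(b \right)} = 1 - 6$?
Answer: $\frac{171}{11} \approx 15.545$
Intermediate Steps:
$S{\left(Y \right)} = 6 - Y$
$F{\left(b \right)} = -5$ ($F{\left(b \right)} = 1 - 6 = -5$)
$Z{\left(I \right)} = \frac{9}{1 + I}$ ($Z{\left(I \right)} = \frac{14 - 5}{\left(6 - 5\right) + I} = \frac{9}{\left(6 - 5\right) + I} = \frac{9}{1 + I}$)
$O{\left(W \right)} Z{\left(10 \right)} = 19 \frac{9}{1 + 10} = 19 \cdot \frac{9}{11} = \frac{171}{11}$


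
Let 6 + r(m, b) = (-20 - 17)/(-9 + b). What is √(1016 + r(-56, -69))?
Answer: √6147726/78 ≈ 31.788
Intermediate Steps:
r(m, b) = -6 - 37/(-9 + b) (r(m, b) = -6 + (-20 - 17)/(-9 + b) = -6 - 37/(-9 + b))
√(1016 + r(-56, -69)) = √(1016 + (17 - 6*(-69))/(-9 - 69)) = √(1016 + (17 + 414)/(-78)) = √(1016 - 1/78*431) = √(1016 - 431/78) = √(78817/78) = √6147726/78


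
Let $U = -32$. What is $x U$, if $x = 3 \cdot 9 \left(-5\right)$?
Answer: $4320$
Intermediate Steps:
$x = -135$ ($x = 27 \left(-5\right) = -135$)
$x U = \left(-135\right) \left(-32\right) = 4320$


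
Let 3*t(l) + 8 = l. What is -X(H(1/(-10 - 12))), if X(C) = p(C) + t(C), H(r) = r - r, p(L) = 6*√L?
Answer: 8/3 ≈ 2.6667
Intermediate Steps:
t(l) = -8/3 + l/3
H(r) = 0
X(C) = -8/3 + 6*√C + C/3 (X(C) = 6*√C + (-8/3 + C/3) = -8/3 + 6*√C + C/3)
-X(H(1/(-10 - 12))) = -(-8/3 + 6*√0 + (⅓)*0) = -(-8/3 + 6*0 + 0) = -(-8/3 + 0 + 0) = -1*(-8/3) = 8/3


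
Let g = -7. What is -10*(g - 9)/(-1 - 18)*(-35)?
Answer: 5600/19 ≈ 294.74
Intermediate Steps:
-10*(g - 9)/(-1 - 18)*(-35) = -10*(-7 - 9)/(-1 - 18)*(-35) = -(-160)/(-19)*(-35) = -(-160)*(-1)/19*(-35) = -10*16/19*(-35) = -160/19*(-35) = 5600/19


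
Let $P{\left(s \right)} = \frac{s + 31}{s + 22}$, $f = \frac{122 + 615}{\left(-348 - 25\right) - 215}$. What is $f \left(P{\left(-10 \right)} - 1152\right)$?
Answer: $\frac{3390937}{2352} \approx 1441.7$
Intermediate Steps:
$f = - \frac{737}{588}$ ($f = \frac{737}{-373 - 215} = \frac{737}{-588} = 737 \left(- \frac{1}{588}\right) = - \frac{737}{588} \approx -1.2534$)
$P{\left(s \right)} = \frac{31 + s}{22 + s}$
$f \left(P{\left(-10 \right)} - 1152\right) = - \frac{737 \left(\frac{31 - 10}{22 - 10} - 1152\right)}{588} = - \frac{737 \left(\frac{1}{12} \cdot 21 - 1152\right)}{588} = - \frac{737 \left(\frac{7}{4} - 1152\right)}{588} = \left(- \frac{737}{588}\right) \left(- \frac{4601}{4}\right) = \frac{3390937}{2352}$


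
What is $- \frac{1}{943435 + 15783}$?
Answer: $- \frac{1}{959218} \approx -1.0425 \cdot 10^{-6}$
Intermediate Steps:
$- \frac{1}{943435 + 15783} = - \frac{1}{959218}$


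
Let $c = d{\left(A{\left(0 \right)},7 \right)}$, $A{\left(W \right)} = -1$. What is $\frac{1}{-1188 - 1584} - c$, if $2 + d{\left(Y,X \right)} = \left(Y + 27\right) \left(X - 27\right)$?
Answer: $\frac{1446983}{2772} \approx 522.0$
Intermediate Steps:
$d{\left(Y,X \right)} = -2 + \left(-27 + X\right) \left(27 + Y\right)$ ($d{\left(Y,X \right)} = -2 + \left(Y + 27\right) \left(X - 27\right) = -2 + \left(27 + Y\right) \left(-27 + X\right) = -2 + \left(-27 + X\right) \left(27 + Y\right)$)
$c = -522$ ($c = -731 - -27 + 27 \cdot 7 + 7 \left(-1\right) = -731 + 27 + 189 - 7 = -522$)
$\frac{1}{-1188 - 1584} - c = \frac{1}{-1188 - 1584} - -522 = \frac{1}{-2772} + 522 = - \frac{1}{2772} + 522 = \frac{1446983}{2772}$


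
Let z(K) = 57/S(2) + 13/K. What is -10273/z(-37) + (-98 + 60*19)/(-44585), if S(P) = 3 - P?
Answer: -16948987117/93450160 ≈ -181.37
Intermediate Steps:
z(K) = 57 + 13/K (z(K) = 57/(3 - 1*2) + 13/K = 57/(3 - 2) + 13/K = 57/1 + 13/K = 57*1 + 13/K = 57 + 13/K)
-10273/z(-37) + (-98 + 60*19)/(-44585) = -10273/(57 + 13/(-37)) + (-98 + 60*19)/(-44585) = -10273/(57 + 13*(-1/37)) + (-98 + 1140)*(-1/44585) = -10273/(57 - 13/37) + 1042*(-1/44585) = -10273/2096/37 - 1042/44585 = -10273*37/2096 - 1042/44585 = -380101/2096 - 1042/44585 = -16948987117/93450160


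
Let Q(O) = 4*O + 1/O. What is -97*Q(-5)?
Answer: 9797/5 ≈ 1959.4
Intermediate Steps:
Q(O) = 1/O + 4*O
-97*Q(-5) = -97*(1/(-5) + 4*(-5)) = -97*(-⅕ - 20) = -97*(-101/5) = 9797/5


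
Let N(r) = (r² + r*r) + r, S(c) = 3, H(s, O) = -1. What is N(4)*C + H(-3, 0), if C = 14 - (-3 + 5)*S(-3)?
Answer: 287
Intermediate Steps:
N(r) = r + 2*r² (N(r) = (r² + r²) + r = 2*r² + r = r + 2*r²)
C = 8 (C = 14 - (-3 + 5)*3 = 14 - 2*3 = 14 - 1*6 = 14 - 6 = 8)
N(4)*C + H(-3, 0) = (4*(1 + 2*4))*8 - 1 = (4*(1 + 8))*8 - 1 = (4*9)*8 - 1 = 36*8 - 1 = 288 - 1 = 287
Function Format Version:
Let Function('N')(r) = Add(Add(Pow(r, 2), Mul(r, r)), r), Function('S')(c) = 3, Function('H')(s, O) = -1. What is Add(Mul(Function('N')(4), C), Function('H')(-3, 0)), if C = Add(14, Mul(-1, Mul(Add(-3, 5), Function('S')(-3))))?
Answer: 287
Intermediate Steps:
Function('N')(r) = Add(r, Mul(2, Pow(r, 2))) (Function('N')(r) = Add(Add(Pow(r, 2), Pow(r, 2)), r) = Add(Mul(2, Pow(r, 2)), r) = Add(r, Mul(2, Pow(r, 2))))
C = 8 (C = Add(14, Mul(-1, Mul(Add(-3, 5), 3))) = Add(14, Mul(-1, Mul(2, 3))) = Add(14, Mul(-1, 6)) = Add(14, -6) = 8)
Add(Mul(Function('N')(4), C), Function('H')(-3, 0)) = Add(Mul(Mul(4, Add(1, Mul(2, 4))), 8), -1) = Add(Mul(Mul(4, Add(1, 8)), 8), -1) = Add(Mul(Mul(4, 9), 8), -1) = Add(Mul(36, 8), -1) = Add(288, -1) = 287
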